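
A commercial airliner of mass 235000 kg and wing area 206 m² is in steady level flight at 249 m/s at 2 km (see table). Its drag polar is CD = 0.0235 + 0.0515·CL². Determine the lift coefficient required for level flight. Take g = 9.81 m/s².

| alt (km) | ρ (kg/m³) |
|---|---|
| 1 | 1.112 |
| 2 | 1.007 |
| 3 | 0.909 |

At 2 km, from the table: ρ = 1.007 kg/m³.
In steady level flight, lift balances weight: W = mg = 235000 × 9.81 = 2.3054×10^6 N.
q = ½ρv² = ½ × 1.007 × 249² = 31220 Pa.
CL = W/(q·S) = 2.3054×10^6 / (31220 × 206) = 0.3585.

CL = 0.358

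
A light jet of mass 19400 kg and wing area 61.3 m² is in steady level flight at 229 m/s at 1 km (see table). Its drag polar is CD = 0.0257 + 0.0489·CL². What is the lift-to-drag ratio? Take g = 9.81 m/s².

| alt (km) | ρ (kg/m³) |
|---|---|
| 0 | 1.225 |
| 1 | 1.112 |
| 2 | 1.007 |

L/D = 4.06

At 1 km, from the table: ρ = 1.112 kg/m³.
Weight W = mg = 19400 × 9.81 = 1.9031×10^5 N; in level flight L = W.
Dynamic pressure q = 0.5 × 1.112 × 229² = 29160 Pa.
CL = 2W/(ρv²S) = 2×1.9031×10^5/(1.112×229²×61.3) = 0.1065.
CD = 0.0257 + 0.0489 × 0.1065² = 0.02625.
L/D = CL/CD = 0.1065 / 0.02625 = 4.06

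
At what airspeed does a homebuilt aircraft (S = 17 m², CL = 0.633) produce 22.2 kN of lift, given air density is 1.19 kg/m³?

L = ½ρv²S·CL ⇒ v = √(2L/(ρ·S·CL))
v = √(2 × 22200 / (1.19 × 17 × 0.633)) = √3467 = 58.9 m/s

v = 58.9 m/s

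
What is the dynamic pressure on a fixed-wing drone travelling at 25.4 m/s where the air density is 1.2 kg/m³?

q = ½ρv² = ½ × 1.2 × 25.4² = 387 Pa

q = 387 Pa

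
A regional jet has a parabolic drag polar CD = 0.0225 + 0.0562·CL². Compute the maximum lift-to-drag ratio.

(L/D)max = 14.1

For CD = CD0 + K·CL², (L/D)max occurs at CL* = √(CD0/K) and equals 1/(2√(K·CD0)).
(L/D)max = 1/(2√(0.0562 × 0.0225)) = 1/(2 × 0.03556) = 14.1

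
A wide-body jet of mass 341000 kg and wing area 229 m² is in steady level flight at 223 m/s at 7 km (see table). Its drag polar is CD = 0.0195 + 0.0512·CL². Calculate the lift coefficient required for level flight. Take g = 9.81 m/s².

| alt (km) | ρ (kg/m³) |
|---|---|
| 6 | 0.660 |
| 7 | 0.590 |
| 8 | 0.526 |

CL = 0.996

At 7 km, from the table: ρ = 0.590 kg/m³.
Level flight ⇒ L = W = m·g = 341000 × 9.81 = 3.3452×10^6 N.
q = ½ρv² = ½ × 0.59 × 223² = 14670 Pa.
Required CL = L/(qS) = 3.3452×10^6/(14670·229) = 0.9958.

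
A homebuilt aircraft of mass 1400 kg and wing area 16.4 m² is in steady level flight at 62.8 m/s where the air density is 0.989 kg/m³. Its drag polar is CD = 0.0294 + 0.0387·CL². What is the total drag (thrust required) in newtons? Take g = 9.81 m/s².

D = 1170 N

Level flight ⇒ L = W = m·g = 1400 × 9.81 = 13734 N.
q = ½ρv² = ½ × 0.989 × 62.8² = 1950 Pa.
Required CL = L/(qS) = 13734/(1950·16.4) = 0.4294.
CD = 0.0294 + 0.0387 × 0.4294² = 0.03654.
D = q·S·CD = 1950 × 16.4 × 0.03654 = 1169 N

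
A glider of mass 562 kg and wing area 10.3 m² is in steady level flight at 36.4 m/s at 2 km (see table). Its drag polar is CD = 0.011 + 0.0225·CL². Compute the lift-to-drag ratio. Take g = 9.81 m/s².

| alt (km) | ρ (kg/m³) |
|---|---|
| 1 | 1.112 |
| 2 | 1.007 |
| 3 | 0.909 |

At 2 km, from the table: ρ = 1.007 kg/m³.
Level flight ⇒ L = W = m·g = 562 × 9.81 = 5513.2 N.
q = ½ρv² = ½ × 1.007 × 36.4² = 667.1 Pa.
CL = W/(q·S) = 5513.2 / (667.1 × 10.3) = 0.8024.
CD = 0.011 + 0.0225 × 0.8024² = 0.02548.
L/D = CL/CD = 0.8024 / 0.02548 = 31.5

L/D = 31.5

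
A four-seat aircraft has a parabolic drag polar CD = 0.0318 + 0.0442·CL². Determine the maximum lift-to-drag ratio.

For CD = CD0 + K·CL², (L/D)max occurs at CL* = √(CD0/K) and equals 1/(2√(K·CD0)).
(L/D)max = 1/(2√(0.0442 × 0.0318)) = 1/(2 × 0.03749) = 13.3

(L/D)max = 13.3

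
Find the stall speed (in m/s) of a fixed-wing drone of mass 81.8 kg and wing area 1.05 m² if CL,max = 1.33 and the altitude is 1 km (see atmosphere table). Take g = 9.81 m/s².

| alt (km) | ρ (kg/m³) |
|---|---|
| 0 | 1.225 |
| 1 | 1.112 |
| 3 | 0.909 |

V_stall = 32.1 m/s

At 1 km, from the table: ρ = 1.112 kg/m³.
Stall occurs when L = W at CL,max. W = mg = 81.8 × 9.81 = 802.5 N.
V_stall = √(2W/(ρ·S·CL,max)) = √(2 × 802.5 / (1.112 × 1.05 × 1.33))
V_stall = √1033 = 32.1 m/s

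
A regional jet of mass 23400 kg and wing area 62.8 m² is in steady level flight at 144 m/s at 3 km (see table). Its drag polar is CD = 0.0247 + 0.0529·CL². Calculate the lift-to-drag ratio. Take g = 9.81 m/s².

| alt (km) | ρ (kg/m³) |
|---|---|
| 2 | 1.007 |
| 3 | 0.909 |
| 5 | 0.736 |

At 3 km, from the table: ρ = 0.909 kg/m³.
Weight W = mg = 23400 × 9.81 = 2.2955×10^5 N; in level flight L = W.
q = ½ρv² = ½ × 0.909 × 144² = 9425 Pa.
Required CL = L/(qS) = 2.2955×10^5/(9425·62.8) = 0.3879.
CD = 0.0247 + 0.0529 × 0.3879² = 0.03266.
L/D = CL/CD = 0.3879 / 0.03266 = 11.9

L/D = 11.9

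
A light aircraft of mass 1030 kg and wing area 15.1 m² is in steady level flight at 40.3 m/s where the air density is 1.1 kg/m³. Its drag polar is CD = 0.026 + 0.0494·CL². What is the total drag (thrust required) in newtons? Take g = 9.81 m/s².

D = 725 N

In steady level flight, lift balances weight: W = mg = 1030 × 9.81 = 10104 N.
q = ½ρv² = ½ × 1.1 × 40.3² = 893.2 Pa.
Required CL = L/(qS) = 10104/(893.2·15.1) = 0.7491.
CD = 0.026 + 0.0494 × 0.7491² = 0.05372.
D = q·S·CD = 893.2 × 15.1 × 0.05372 = 724.6 N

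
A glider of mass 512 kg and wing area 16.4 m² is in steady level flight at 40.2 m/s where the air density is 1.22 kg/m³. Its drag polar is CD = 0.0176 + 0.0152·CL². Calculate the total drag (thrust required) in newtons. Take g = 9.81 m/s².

D = 308 N

Weight W = mg = 512 × 9.81 = 5022.7 N; in level flight L = W.
q = ½ρv² = ½ × 1.22 × 40.2² = 985.8 Pa.
CL = W/(q·S) = 5022.7 / (985.8 × 16.4) = 0.3107.
CD = 0.0176 + 0.0152 × 0.3107² = 0.01907.
D = q·S·CD = 985.8 × 16.4 × 0.01907 = 308.3 N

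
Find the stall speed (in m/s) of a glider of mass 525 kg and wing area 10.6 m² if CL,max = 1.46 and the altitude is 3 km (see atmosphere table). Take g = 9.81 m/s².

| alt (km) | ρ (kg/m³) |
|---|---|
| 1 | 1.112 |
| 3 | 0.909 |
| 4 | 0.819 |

V_stall = 27.1 m/s

At 3 km, from the table: ρ = 0.909 kg/m³.
Stall occurs when L = W at CL,max. W = mg = 525 × 9.81 = 5150 N.
V_stall = √(2W/(ρ·S·CL,max)) = √(2 × 5150 / (0.909 × 10.6 × 1.46))
V_stall = √732.2 = 27.1 m/s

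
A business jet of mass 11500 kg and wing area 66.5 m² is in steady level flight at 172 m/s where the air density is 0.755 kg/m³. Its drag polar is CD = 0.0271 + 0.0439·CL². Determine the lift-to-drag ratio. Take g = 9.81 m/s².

L/D = 5.4

Level flight ⇒ L = W = m·g = 11500 × 9.81 = 1.1282×10^5 N.
Dynamic pressure q = 0.5 × 0.755 × 172² = 11170 Pa.
CL = 2W/(ρv²S) = 2×1.1282×10^5/(0.755×172²×66.5) = 0.1519.
CD = 0.0271 + 0.0439 × 0.1519² = 0.02811.
L/D = CL/CD = 0.1519 / 0.02811 = 5.4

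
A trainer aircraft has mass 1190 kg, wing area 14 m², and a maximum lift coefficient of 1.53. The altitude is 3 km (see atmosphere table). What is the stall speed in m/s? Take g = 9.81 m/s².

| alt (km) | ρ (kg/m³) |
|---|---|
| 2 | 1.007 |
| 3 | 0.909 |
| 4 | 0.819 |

V_stall = 34.6 m/s

At 3 km, from the table: ρ = 0.909 kg/m³.
Weight W = mg = 1190 × 9.81 = 11670 N.
V_stall = √(2W/(ρ·S·CL,max)) = √(2 × 11670 / (0.909 × 14 × 1.53))
V_stall = √1199 = 34.6 m/s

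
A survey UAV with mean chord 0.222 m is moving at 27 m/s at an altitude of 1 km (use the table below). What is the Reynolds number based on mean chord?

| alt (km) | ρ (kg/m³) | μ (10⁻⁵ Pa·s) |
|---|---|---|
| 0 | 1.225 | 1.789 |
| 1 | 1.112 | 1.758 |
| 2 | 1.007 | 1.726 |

Re = 3.79×10^5

At 1 km, from the table: ρ = 1.112 kg/m³, μ = 1.758×10⁻⁵ Pa·s.
Re = ρ·v·c/μ = 1.112 × 27 × 0.222 / (1.758×10⁻⁵) = 3.79×10^5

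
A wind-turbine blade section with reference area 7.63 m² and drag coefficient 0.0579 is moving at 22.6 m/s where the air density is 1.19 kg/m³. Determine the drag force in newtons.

D = ½ρv²S·CD = ½ × 1.19 × 22.6² × 7.63 × 0.0579 = 134 N

D = 134 N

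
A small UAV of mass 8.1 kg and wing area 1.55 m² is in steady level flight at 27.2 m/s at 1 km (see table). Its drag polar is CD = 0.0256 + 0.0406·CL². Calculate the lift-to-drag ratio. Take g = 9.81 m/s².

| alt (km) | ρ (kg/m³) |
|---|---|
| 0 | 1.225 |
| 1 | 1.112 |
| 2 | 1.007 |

At 1 km, from the table: ρ = 1.112 kg/m³.
In steady level flight, lift balances weight: W = mg = 8.1 × 9.81 = 79.461 N.
q = ½ρv² = ½ × 1.112 × 27.2² = 411.4 Pa.
Required CL = L/(qS) = 79.461/(411.4·1.55) = 0.1246.
CD = 0.0256 + 0.0406 × 0.1246² = 0.02623.
L/D = CL/CD = 0.1246 / 0.02623 = 4.75

L/D = 4.75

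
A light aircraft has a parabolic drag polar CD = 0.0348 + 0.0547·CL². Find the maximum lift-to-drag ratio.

(L/D)max = 11.5

For CD = CD0 + K·CL², (L/D)max occurs at CL* = √(CD0/K) and equals 1/(2√(K·CD0)).
(L/D)max = 1/(2√(0.0547 × 0.0348)) = 1/(2 × 0.04363) = 11.5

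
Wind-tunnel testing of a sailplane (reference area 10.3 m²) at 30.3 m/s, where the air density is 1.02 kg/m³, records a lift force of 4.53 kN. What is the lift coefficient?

From L = ½ρv²S·CL, rearranging gives CL = 2L/(ρv²S).
CL = 2 × 4530 / (1.02 × 30.3² × 10.3) = 0.939

CL = 0.939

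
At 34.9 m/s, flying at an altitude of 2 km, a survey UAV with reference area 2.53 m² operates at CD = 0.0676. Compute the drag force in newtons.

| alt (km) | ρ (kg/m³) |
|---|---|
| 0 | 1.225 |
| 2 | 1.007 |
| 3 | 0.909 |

D = 105 N

At 2 km, from the table: ρ = 1.007 kg/m³.
D = ½ρv²S·CD = ½ × 1.007 × 34.9² × 2.53 × 0.0676 = 105 N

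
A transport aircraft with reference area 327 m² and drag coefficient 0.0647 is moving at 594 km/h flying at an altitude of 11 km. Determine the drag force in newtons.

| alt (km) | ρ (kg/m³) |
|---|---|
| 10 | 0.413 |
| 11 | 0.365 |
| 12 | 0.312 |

D = 1.05×10^5 N

At 11 km, from the table: ρ = 0.365 kg/m³.
Convert speed: v = 594 km/h ÷ 3.6 = 165 m/s.
Dynamic pressure q = ½ρv² = ½ × 0.365 × 165² = 4969 Pa.
D = q·S·CD = 4969 × 327 × 0.0647 = 1.05×10^5 N ≈ 105 kN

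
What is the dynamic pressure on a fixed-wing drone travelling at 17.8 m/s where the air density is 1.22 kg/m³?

q = ½ρv² = ½ × 1.22 × 17.8² = 193 Pa

q = 193 Pa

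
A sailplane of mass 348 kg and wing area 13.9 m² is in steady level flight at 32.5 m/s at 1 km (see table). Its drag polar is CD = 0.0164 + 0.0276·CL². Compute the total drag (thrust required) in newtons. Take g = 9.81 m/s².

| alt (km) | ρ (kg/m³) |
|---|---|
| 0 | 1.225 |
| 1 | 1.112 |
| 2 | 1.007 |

At 1 km, from the table: ρ = 1.112 kg/m³.
Level flight ⇒ L = W = m·g = 348 × 9.81 = 3413.9 N.
q = ½ρv² = ½ × 1.112 × 32.5² = 587.3 Pa.
Required CL = L/(qS) = 3413.9/(587.3·13.9) = 0.4182.
CD = 0.0164 + 0.0276 × 0.4182² = 0.02123.
D = q·S·CD = 587.3 × 13.9 × 0.02123 = 173.3 N

D = 173 N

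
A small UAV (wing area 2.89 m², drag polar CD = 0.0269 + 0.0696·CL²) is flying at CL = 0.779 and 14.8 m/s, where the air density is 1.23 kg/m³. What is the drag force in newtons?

CD = 0.0269 + 0.0696 × 0.779² = 0.06914
D = ½ρv²S·CD = ½ × 1.23 × 14.8² × 2.89 × 0.06914 = 26.9 N

D = 26.9 N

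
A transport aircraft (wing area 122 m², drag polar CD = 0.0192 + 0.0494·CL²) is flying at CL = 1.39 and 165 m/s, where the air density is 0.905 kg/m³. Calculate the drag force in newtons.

CD = 0.0192 + 0.0494 × 1.39² = 0.1146
D = ½ρv²S·CD = ½ × 0.905 × 165² × 122 × 0.1146 = 1.72×10^5 N

D = 1.72×10^5 N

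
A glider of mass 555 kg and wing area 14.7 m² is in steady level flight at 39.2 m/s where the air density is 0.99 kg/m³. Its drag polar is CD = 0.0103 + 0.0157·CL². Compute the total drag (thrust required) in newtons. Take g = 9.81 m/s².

D = 157 N

Weight W = mg = 555 × 9.81 = 5444.6 N; in level flight L = W.
q = ½ρv² = ½ × 0.99 × 39.2² = 760.6 Pa.
CL = W/(q·S) = 5444.6 / (760.6 × 14.7) = 0.4869.
CD = 0.0103 + 0.0157 × 0.4869² = 0.01402.
D = q·S·CD = 760.6 × 14.7 × 0.01402 = 156.8 N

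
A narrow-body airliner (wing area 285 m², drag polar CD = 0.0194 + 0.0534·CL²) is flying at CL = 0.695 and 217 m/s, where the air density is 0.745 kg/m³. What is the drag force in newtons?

D = 2.26×10^5 N

CD = 0.0194 + 0.0534 × 0.695² = 0.04519
D = ½ρv²S·CD = ½ × 0.745 × 217² × 285 × 0.04519 = 2.26×10^5 N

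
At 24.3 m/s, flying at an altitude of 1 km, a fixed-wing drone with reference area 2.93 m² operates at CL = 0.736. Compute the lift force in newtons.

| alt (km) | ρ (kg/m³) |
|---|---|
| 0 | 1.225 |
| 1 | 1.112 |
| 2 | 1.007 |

L = 708 N

At 1 km, from the table: ρ = 1.112 kg/m³.
L = ½ρv²S·CL = ½ × 1.112 × 24.3² × 2.93 × 0.736 = 708 N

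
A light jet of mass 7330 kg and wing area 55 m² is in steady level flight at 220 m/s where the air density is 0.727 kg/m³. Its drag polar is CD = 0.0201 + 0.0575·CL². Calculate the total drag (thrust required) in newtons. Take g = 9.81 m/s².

Weight W = mg = 7330 × 9.81 = 71907 N; in level flight L = W.
Dynamic pressure q = 0.5 × 0.727 × 220² = 17590 Pa.
Required CL = L/(qS) = 71907/(17590·55) = 0.07431.
CD = 0.0201 + 0.0575 × 0.07431² = 0.02042.
D = q·S·CD = 17590 × 55 × 0.02042 = 19760 N

D = 19800 N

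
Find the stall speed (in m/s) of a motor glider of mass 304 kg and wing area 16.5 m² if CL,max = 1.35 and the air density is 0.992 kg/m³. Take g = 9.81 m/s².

At stall, lift equals weight: L = W = m·g = 304 × 9.81 = 2982 N.
From L = ½ρV²S·CL,max = W: V_stall = √(2W/(ρSCL,max)) = √(2·2982/(0.992·16.5·1.35))
V_stall = √269.9 = 16.4 m/s

V_stall = 16.4 m/s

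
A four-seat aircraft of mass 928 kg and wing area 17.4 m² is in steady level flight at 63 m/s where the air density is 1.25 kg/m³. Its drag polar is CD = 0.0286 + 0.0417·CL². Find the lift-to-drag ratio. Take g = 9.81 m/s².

L/D = 6.93

Weight W = mg = 928 × 9.81 = 9103.7 N; in level flight L = W.
Dynamic pressure q = 0.5 × 1.25 × 63² = 2481 Pa.
CL = 2W/(ρv²S) = 2×9103.7/(1.25×63²×17.4) = 0.2109.
CD = 0.0286 + 0.0417 × 0.2109² = 0.03046.
L/D = CL/CD = 0.2109 / 0.03046 = 6.93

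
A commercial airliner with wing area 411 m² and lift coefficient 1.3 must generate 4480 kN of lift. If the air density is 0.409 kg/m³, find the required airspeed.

L = ½ρv²S·CL ⇒ v = √(2L/(ρ·S·CL))
v = √(2 × 4.48×10^6 / (0.409 × 411 × 1.3)) = √41000 = 202 m/s

v = 202 m/s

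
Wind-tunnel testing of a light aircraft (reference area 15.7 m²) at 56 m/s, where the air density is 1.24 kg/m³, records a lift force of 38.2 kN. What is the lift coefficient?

CL = 1.25

From L = ½ρv²S·CL, rearranging gives CL = 2L/(ρv²S).
CL = 2 × 38200 / (1.24 × 56² × 15.7) = 1.25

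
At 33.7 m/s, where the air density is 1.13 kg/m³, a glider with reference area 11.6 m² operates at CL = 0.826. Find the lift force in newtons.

L = 6150 N

L = ½ρv²S·CL = ½ × 1.13 × 33.7² × 11.6 × 0.826 = 6150 N ≈ 6.15 kN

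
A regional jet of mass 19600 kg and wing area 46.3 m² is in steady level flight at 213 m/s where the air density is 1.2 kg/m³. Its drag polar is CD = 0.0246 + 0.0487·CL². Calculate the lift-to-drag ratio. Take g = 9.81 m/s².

In steady level flight, lift balances weight: W = mg = 19600 × 9.81 = 1.9228×10^5 N.
q = ½ρv² = ½ × 1.2 × 213² = 27220 Pa.
Required CL = L/(qS) = 1.9228×10^5/(27220·46.3) = 0.1526.
CD = 0.0246 + 0.0487 × 0.1526² = 0.02573.
L/D = CL/CD = 0.1526 / 0.02573 = 5.93

L/D = 5.93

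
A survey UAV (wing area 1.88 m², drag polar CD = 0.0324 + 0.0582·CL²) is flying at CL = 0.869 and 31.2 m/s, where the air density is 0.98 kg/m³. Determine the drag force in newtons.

CD = 0.0324 + 0.0582 × 0.869² = 0.07635
D = ½ρv²S·CD = ½ × 0.98 × 31.2² × 1.88 × 0.07635 = 68.5 N

D = 68.5 N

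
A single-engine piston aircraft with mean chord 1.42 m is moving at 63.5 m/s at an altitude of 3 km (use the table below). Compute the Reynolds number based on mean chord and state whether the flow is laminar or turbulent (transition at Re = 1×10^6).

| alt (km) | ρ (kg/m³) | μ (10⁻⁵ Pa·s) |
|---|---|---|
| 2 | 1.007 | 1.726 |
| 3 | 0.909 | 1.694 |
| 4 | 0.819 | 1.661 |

At 3 km, from the table: ρ = 0.909 kg/m³, μ = 1.694×10⁻⁵ Pa·s.
Re = ρ·v·c/μ = 0.909 × 63.5 × 1.42 / (1.694×10⁻⁵) = 4.84×10^6
Since 4.84×10^6 > 1×10^6, the flow is turbulent.

Re = 4.84×10^6 (turbulent)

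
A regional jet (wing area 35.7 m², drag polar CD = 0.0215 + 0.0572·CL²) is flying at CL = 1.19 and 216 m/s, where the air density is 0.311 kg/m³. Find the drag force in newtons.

D = 26500 N

CD = 0.0215 + 0.0572 × 1.19² = 0.1025
D = ½ρv²S·CD = ½ × 0.311 × 216² × 35.7 × 0.1025 = 26500 N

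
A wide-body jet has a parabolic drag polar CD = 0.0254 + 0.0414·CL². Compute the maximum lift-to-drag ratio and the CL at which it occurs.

For CD = CD0 + K·CL², (L/D)max occurs at CL* = √(CD0/K) and equals 1/(2√(K·CD0)).
(L/D)max = 1/(2√(0.0414 × 0.0254)) = 1/(2 × 0.03243) = 15.4
CL* = √(0.0254/0.0414) = 0.783

(L/D)max = 15.4, at CL = 0.783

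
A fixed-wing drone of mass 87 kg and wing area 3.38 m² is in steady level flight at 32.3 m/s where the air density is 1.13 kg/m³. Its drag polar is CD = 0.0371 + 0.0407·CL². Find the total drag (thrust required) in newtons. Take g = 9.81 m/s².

In steady level flight, lift balances weight: W = mg = 87 × 9.81 = 853.47 N.
q = ½ρv² = ½ × 1.13 × 32.3² = 589.5 Pa.
Required CL = L/(qS) = 853.47/(589.5·3.38) = 0.4284.
CD = 0.0371 + 0.0407 × 0.4284² = 0.04457.
D = q·S·CD = 589.5 × 3.38 × 0.04457 = 88.8 N

D = 88.8 N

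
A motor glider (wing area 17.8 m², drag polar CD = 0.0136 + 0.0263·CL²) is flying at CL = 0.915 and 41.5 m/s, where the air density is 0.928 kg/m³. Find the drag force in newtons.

D = 507 N

CD = 0.0136 + 0.0263 × 0.915² = 0.03562
D = ½ρv²S·CD = ½ × 0.928 × 41.5² × 17.8 × 0.03562 = 507 N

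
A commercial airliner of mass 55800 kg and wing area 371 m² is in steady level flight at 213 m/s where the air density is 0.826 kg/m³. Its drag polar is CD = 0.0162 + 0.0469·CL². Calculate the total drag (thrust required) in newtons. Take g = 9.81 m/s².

Weight W = mg = 55800 × 9.81 = 5.474×10^5 N; in level flight L = W.
Dynamic pressure q = 0.5 × 0.826 × 213² = 18740 Pa.
Required CL = L/(qS) = 5.474×10^5/(18740·371) = 0.07874.
CD = 0.0162 + 0.0469 × 0.07874² = 0.01649.
D = q·S·CD = 18740 × 371 × 0.01649 = 1.146×10^5 N

D = 1.15×10^5 N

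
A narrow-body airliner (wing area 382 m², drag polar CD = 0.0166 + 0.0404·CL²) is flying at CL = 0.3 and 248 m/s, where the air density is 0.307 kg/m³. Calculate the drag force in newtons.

CD = 0.0166 + 0.0404 × 0.3² = 0.02024
D = ½ρv²S·CD = ½ × 0.307 × 248² × 382 × 0.02024 = 73000 N

D = 73000 N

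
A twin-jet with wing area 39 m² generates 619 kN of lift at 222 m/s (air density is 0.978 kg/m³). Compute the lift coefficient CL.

From L = ½ρv²S·CL, rearranging gives CL = 2L/(ρv²S).
CL = 2 × 6.19×10^5 / (0.978 × 222² × 39) = 0.659

CL = 0.659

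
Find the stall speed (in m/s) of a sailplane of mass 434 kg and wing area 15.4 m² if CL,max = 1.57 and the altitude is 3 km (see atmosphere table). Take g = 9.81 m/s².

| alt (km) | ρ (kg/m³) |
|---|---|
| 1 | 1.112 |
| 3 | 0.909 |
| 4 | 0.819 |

At 3 km, from the table: ρ = 0.909 kg/m³.
Stall occurs when L = W at CL,max. W = mg = 434 × 9.81 = 4258 N.
V_stall = √(2W/(ρ·S·CL,max)) = √(2 × 4258 / (0.909 × 15.4 × 1.57))
V_stall = √387.4 = 19.7 m/s

V_stall = 19.7 m/s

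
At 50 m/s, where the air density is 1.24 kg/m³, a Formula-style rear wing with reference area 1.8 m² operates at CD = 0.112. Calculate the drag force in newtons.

D = ½ρv²S·CD = ½ × 1.24 × 50² × 1.8 × 0.112 = 312 N

D = 312 N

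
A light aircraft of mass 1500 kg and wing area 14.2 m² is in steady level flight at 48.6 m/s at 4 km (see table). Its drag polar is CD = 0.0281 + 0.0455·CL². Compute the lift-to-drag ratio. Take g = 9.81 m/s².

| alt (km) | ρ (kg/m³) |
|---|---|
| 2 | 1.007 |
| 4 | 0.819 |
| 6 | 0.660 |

At 4 km, from the table: ρ = 0.819 kg/m³.
Weight W = mg = 1500 × 9.81 = 14715 N; in level flight L = W.
Dynamic pressure q = 0.5 × 0.819 × 48.6² = 967.2 Pa.
Required CL = L/(qS) = 14715/(967.2·14.2) = 1.071.
CD = 0.0281 + 0.0455 × 1.071² = 0.08033.
L/D = CL/CD = 1.071 / 0.08033 = 13.3

L/D = 13.3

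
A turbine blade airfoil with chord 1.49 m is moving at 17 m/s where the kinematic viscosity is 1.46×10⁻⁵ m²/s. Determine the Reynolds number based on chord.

Re = v·c/ν = 17 × 1.49 / (1.46×10⁻⁵) = 1.73×10^6

Re = 1.73×10^6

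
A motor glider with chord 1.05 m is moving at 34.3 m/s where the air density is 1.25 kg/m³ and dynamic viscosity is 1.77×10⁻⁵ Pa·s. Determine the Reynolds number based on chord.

Re = 2.54×10^6

Re = ρ·v·c/μ = 1.25 × 34.3 × 1.05 / (1.77×10⁻⁵) = 2.54×10^6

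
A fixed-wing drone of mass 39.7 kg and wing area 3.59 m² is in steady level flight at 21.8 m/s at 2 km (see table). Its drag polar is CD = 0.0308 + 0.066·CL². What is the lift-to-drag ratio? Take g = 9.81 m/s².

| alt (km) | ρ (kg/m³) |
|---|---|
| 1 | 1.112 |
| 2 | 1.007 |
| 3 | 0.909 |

At 2 km, from the table: ρ = 1.007 kg/m³.
In steady level flight, lift balances weight: W = mg = 39.7 × 9.81 = 389.46 N.
Dynamic pressure q = 0.5 × 1.007 × 21.8² = 239.3 Pa.
Required CL = L/(qS) = 389.46/(239.3·3.59) = 0.4534.
CD = 0.0308 + 0.066 × 0.4534² = 0.04437.
L/D = CL/CD = 0.4534 / 0.04437 = 10.2

L/D = 10.2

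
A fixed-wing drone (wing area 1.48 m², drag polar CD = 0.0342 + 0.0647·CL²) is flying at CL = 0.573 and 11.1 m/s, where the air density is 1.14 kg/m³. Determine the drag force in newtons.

D = 5.76 N

CD = 0.0342 + 0.0647 × 0.573² = 0.05544
D = ½ρv²S·CD = ½ × 1.14 × 11.1² × 1.48 × 0.05544 = 5.76 N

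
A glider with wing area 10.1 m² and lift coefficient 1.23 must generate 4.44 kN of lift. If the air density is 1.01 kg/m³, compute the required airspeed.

v = 26.6 m/s

L = ½ρv²S·CL ⇒ v = √(2L/(ρ·S·CL))
v = √(2 × 4440 / (1.01 × 10.1 × 1.23)) = √707.7 = 26.6 m/s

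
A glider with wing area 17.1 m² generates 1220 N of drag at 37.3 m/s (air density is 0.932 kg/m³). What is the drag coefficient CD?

CD = 0.11

From D = ½ρv²S·CD, rearranging gives CD = 2D/(ρv²S).
CD = 2 × 1220 / (0.932 × 37.3² × 17.1) = 0.11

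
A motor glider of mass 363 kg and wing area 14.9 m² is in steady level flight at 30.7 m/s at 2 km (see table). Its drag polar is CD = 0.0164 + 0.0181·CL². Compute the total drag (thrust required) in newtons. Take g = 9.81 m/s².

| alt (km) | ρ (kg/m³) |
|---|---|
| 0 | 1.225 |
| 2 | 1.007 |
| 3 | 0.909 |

D = 148 N

At 2 km, from the table: ρ = 1.007 kg/m³.
In steady level flight, lift balances weight: W = mg = 363 × 9.81 = 3561 N.
Dynamic pressure q = 0.5 × 1.007 × 30.7² = 474.5 Pa.
CL = 2W/(ρv²S) = 2×3561/(1.007×30.7²×14.9) = 0.5036.
CD = 0.0164 + 0.0181 × 0.5036² = 0.02099.
D = q·S·CD = 474.5 × 14.9 × 0.02099 = 148.4 N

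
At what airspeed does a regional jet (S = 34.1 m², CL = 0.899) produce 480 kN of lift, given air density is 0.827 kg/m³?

v = 195 m/s

L = ½ρv²S·CL ⇒ v = √(2L/(ρ·S·CL))
v = √(2 × 4.8×10^5 / (0.827 × 34.1 × 0.899)) = √37870 = 195 m/s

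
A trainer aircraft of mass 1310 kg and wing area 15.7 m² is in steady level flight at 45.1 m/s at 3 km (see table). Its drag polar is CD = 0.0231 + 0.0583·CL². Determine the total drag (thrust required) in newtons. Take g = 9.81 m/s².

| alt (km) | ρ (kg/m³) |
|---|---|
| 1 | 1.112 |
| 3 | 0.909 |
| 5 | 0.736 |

At 3 km, from the table: ρ = 0.909 kg/m³.
In steady level flight, lift balances weight: W = mg = 1310 × 9.81 = 12851 N.
Dynamic pressure q = 0.5 × 0.909 × 45.1² = 924.5 Pa.
Required CL = L/(qS) = 12851/(924.5·15.7) = 0.8854.
CD = 0.0231 + 0.0583 × 0.8854² = 0.06881.
D = q·S·CD = 924.5 × 15.7 × 0.06881 = 998.7 N

D = 999 N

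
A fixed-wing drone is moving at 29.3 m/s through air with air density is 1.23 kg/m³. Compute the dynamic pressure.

q = 528 Pa

q = ½ρv² = ½ × 1.23 × 29.3² = 528 Pa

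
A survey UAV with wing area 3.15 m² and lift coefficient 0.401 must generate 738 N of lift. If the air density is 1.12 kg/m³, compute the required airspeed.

v = 32.3 m/s

L = ½ρv²S·CL ⇒ v = √(2L/(ρ·S·CL))
v = √(2 × 738 / (1.12 × 3.15 × 0.401)) = √1043 = 32.3 m/s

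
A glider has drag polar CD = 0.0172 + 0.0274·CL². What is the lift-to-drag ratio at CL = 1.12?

CD = 0.0172 + 0.0274 × 1.12² = 0.05157
L/D = CL/CD = 1.12 / 0.05157 = 21.7

L/D = 21.7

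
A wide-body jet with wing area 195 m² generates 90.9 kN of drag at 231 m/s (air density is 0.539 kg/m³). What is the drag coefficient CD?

From D = ½ρv²S·CD, rearranging gives CD = 2D/(ρv²S).
CD = 2 × 90900 / (0.539 × 231² × 195) = 0.0324

CD = 0.0324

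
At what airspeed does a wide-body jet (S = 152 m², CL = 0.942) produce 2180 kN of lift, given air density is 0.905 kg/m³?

L = ½ρv²S·CL ⇒ v = √(2L/(ρ·S·CL))
v = √(2 × 2.18×10^6 / (0.905 × 152 × 0.942)) = √33650 = 183 m/s

v = 183 m/s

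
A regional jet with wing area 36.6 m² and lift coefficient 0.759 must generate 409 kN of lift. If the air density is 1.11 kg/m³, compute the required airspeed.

v = 163 m/s

L = ½ρv²S·CL ⇒ v = √(2L/(ρ·S·CL))
v = √(2 × 4.09×10^5 / (1.11 × 36.6 × 0.759)) = √26530 = 163 m/s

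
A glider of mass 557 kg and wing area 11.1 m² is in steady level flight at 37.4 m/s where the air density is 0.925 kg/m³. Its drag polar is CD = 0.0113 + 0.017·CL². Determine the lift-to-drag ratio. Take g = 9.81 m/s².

L/D = 36

Weight W = mg = 557 × 9.81 = 5464.2 N; in level flight L = W.
q = ½ρv² = ½ × 0.925 × 37.4² = 646.9 Pa.
CL = 2W/(ρv²S) = 2×5464.2/(0.925×37.4²×11.1) = 0.7609.
CD = 0.0113 + 0.017 × 0.7609² = 0.02114.
L/D = CL/CD = 0.7609 / 0.02114 = 36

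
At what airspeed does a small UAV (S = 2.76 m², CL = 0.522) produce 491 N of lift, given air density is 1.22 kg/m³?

v = 23.6 m/s

L = ½ρv²S·CL ⇒ v = √(2L/(ρ·S·CL))
v = √(2 × 491 / (1.22 × 2.76 × 0.522)) = √558.7 = 23.6 m/s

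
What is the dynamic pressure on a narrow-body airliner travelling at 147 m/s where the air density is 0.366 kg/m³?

q = ½ρv² = ½ × 0.366 × 147² = 3950 Pa

q = 3950 Pa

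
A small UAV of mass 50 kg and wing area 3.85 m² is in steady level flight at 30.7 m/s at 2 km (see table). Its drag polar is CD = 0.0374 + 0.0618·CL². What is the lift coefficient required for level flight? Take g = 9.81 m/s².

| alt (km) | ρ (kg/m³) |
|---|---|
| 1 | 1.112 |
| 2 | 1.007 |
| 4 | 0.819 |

At 2 km, from the table: ρ = 1.007 kg/m³.
Weight W = mg = 50 × 9.81 = 490.5 N; in level flight L = W.
q = ½ρv² = ½ × 1.007 × 30.7² = 474.5 Pa.
CL = W/(q·S) = 490.5 / (474.5 × 3.85) = 0.2685.

CL = 0.268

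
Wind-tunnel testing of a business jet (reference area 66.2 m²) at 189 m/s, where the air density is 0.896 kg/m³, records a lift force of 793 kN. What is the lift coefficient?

From L = ½ρv²S·CL, rearranging gives CL = 2L/(ρv²S).
CL = 2 × 7.93×10^5 / (0.896 × 189² × 66.2) = 0.749

CL = 0.749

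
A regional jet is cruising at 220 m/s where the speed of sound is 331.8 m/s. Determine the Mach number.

M = v/a = 220 / 331.8 = 0.663

M = 0.663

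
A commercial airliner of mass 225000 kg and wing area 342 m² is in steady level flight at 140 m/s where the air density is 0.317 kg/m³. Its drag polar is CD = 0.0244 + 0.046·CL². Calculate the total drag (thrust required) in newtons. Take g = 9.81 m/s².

Level flight ⇒ L = W = m·g = 225000 × 9.81 = 2.2072×10^6 N.
Dynamic pressure q = 0.5 × 0.317 × 140² = 3107 Pa.
CL = W/(q·S) = 2.2072×10^6 / (3107 × 342) = 2.077.
CD = 0.0244 + 0.046 × 2.077² = 0.2229.
D = q·S·CD = 3107 × 342 × 0.2229 = 2.369×10^5 N

D = 2.37×10^5 N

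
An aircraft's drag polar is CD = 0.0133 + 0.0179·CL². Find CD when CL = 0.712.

CD = 0.0133 + 0.0179 × 0.712² = 0.0133 + 0.009074 = 0.0224

CD = 0.0224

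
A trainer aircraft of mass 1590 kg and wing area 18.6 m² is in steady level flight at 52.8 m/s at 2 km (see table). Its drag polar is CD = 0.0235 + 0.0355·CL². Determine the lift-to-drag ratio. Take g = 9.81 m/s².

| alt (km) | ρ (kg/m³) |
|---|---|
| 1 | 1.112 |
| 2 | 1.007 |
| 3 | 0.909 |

At 2 km, from the table: ρ = 1.007 kg/m³.
In steady level flight, lift balances weight: W = mg = 1590 × 9.81 = 15598 N.
Dynamic pressure q = 0.5 × 1.007 × 52.8² = 1404 Pa.
Required CL = L/(qS) = 15598/(1404·18.6) = 0.5974.
CD = 0.0235 + 0.0355 × 0.5974² = 0.03617.
L/D = CL/CD = 0.5974 / 0.03617 = 16.5

L/D = 16.5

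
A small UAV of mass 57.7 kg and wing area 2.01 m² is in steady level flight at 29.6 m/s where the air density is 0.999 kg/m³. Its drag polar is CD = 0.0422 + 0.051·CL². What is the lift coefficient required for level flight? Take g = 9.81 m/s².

CL = 0.643

In steady level flight, lift balances weight: W = mg = 57.7 × 9.81 = 566.04 N.
Dynamic pressure q = 0.5 × 0.999 × 29.6² = 437.6 Pa.
CL = 2W/(ρv²S) = 2×566.04/(0.999×29.6²×2.01) = 0.6435.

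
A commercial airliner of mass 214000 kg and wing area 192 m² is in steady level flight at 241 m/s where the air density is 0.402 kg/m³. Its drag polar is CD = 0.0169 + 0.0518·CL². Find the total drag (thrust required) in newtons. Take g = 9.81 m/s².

D = 1.4×10^5 N

In steady level flight, lift balances weight: W = mg = 214000 × 9.81 = 2.0993×10^6 N.
Dynamic pressure q = 0.5 × 0.402 × 241² = 11670 Pa.
CL = 2W/(ρv²S) = 2×2.0993×10^6/(0.402×241²×192) = 0.9366.
CD = 0.0169 + 0.0518 × 0.9366² = 0.06234.
D = q·S·CD = 11670 × 192 × 0.06234 = 1.397×10^5 N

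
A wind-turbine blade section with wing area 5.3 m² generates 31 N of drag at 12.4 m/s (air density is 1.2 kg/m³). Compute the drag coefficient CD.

CD = 0.0634

From D = ½ρv²S·CD, rearranging gives CD = 2D/(ρv²S).
CD = 2 × 31 / (1.2 × 12.4² × 5.3) = 0.0634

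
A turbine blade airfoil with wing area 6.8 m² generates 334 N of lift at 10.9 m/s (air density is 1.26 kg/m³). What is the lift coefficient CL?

CL = 0.656

From L = ½ρv²S·CL, rearranging gives CL = 2L/(ρv²S).
CL = 2 × 334 / (1.26 × 10.9² × 6.8) = 0.656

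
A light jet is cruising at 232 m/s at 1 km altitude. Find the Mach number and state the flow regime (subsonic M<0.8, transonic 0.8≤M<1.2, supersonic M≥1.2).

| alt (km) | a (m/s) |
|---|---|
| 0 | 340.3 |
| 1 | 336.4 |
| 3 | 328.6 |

At 1 km, from the table: a = 336.4 m/s.
M = v/a = 232 / 336.4 = 0.69
M = 0.69 → subsonic.

M = 0.69 (subsonic)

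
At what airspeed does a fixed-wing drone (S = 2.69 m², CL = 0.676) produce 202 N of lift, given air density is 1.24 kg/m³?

L = ½ρv²S·CL ⇒ v = √(2L/(ρ·S·CL))
v = √(2 × 202 / (1.24 × 2.69 × 0.676)) = √179.2 = 13.4 m/s

v = 13.4 m/s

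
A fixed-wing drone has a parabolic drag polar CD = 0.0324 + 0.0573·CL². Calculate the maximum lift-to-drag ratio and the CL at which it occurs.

(L/D)max = 11.6, at CL = 0.752

For CD = CD0 + K·CL², (L/D)max occurs at CL* = √(CD0/K) and equals 1/(2√(K·CD0)).
(L/D)max = 1/(2√(0.0573 × 0.0324)) = 1/(2 × 0.04309) = 11.6
CL* = √(0.0324/0.0573) = 0.752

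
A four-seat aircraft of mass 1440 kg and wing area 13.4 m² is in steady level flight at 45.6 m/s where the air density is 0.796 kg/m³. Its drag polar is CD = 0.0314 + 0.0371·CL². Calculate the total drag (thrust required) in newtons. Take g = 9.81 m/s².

In steady level flight, lift balances weight: W = mg = 1440 × 9.81 = 14126 N.
q = ½ρv² = ½ × 0.796 × 45.6² = 827.6 Pa.
Required CL = L/(qS) = 14126/(827.6·13.4) = 1.274.
CD = 0.0314 + 0.0371 × 1.274² = 0.0916.
D = q·S·CD = 827.6 × 13.4 × 0.0916 = 1016 N

D = 1020 N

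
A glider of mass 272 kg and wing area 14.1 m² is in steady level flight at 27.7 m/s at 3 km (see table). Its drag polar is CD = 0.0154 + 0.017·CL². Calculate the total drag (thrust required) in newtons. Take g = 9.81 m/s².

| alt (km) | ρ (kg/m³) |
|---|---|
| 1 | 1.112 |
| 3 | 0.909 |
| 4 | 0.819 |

D = 100 N

At 3 km, from the table: ρ = 0.909 kg/m³.
Level flight ⇒ L = W = m·g = 272 × 9.81 = 2668.3 N.
Dynamic pressure q = 0.5 × 0.909 × 27.7² = 348.7 Pa.
Required CL = L/(qS) = 2668.3/(348.7·14.1) = 0.5427.
CD = 0.0154 + 0.017 × 0.5427² = 0.02041.
D = q·S·CD = 348.7 × 14.1 × 0.02041 = 100.3 N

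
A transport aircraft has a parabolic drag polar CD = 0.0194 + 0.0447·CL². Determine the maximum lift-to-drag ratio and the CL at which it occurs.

(L/D)max = 17, at CL = 0.659

For CD = CD0 + K·CL², (L/D)max occurs at CL* = √(CD0/K) and equals 1/(2√(K·CD0)).
(L/D)max = 1/(2√(0.0447 × 0.0194)) = 1/(2 × 0.02945) = 17
CL* = √(0.0194/0.0447) = 0.659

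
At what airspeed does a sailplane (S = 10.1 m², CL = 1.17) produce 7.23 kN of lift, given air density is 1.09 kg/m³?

v = 33.5 m/s

L = ½ρv²S·CL ⇒ v = √(2L/(ρ·S·CL))
v = √(2 × 7230 / (1.09 × 10.1 × 1.17)) = √1123 = 33.5 m/s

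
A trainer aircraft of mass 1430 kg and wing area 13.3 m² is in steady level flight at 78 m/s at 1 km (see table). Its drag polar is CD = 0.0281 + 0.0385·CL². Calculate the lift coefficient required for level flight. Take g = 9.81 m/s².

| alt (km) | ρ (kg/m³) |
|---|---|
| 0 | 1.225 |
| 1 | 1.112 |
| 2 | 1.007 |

CL = 0.312

At 1 km, from the table: ρ = 1.112 kg/m³.
Weight W = mg = 1430 × 9.81 = 14028 N; in level flight L = W.
q = ½ρv² = ½ × 1.112 × 78² = 3383 Pa.
CL = 2W/(ρv²S) = 2×14028/(1.112×78²×13.3) = 0.3118.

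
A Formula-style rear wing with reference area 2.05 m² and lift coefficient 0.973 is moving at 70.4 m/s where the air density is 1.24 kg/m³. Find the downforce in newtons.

Dynamic pressure q = ½ρv² = ½ × 1.24 × 70.4² = 3073 Pa.
L = q·S·CL = 3073 × 2.05 × 0.973 = 6130 N ≈ 6.13 kN

L = 6130 N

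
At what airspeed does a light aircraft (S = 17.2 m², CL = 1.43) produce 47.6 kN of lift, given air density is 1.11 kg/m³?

L = ½ρv²S·CL ⇒ v = √(2L/(ρ·S·CL))
v = √(2 × 47600 / (1.11 × 17.2 × 1.43)) = √3487 = 59.1 m/s

v = 59.1 m/s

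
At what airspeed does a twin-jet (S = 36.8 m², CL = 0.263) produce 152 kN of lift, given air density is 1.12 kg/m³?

v = 167 m/s

L = ½ρv²S·CL ⇒ v = √(2L/(ρ·S·CL))
v = √(2 × 1.52×10^5 / (1.12 × 36.8 × 0.263)) = √28040 = 167 m/s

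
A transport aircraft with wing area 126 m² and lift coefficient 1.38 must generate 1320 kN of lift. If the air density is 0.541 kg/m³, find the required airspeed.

v = 168 m/s

L = ½ρv²S·CL ⇒ v = √(2L/(ρ·S·CL))
v = √(2 × 1.32×10^6 / (0.541 × 126 × 1.38)) = √28060 = 168 m/s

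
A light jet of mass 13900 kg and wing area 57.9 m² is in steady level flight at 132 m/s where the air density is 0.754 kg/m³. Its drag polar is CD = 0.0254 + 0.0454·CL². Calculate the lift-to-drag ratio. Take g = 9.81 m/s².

Weight W = mg = 13900 × 9.81 = 1.3636×10^5 N; in level flight L = W.
q = ½ρv² = ½ × 0.754 × 132² = 6569 Pa.
CL = 2W/(ρv²S) = 2×1.3636×10^5/(0.754×132²×57.9) = 0.3585.
CD = 0.0254 + 0.0454 × 0.3585² = 0.03124.
L/D = CL/CD = 0.3585 / 0.03124 = 11.5

L/D = 11.5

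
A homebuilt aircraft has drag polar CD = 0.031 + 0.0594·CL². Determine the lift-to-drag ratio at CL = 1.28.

CD = 0.031 + 0.0594 × 1.28² = 0.1283
L/D = CL/CD = 1.28 / 0.1283 = 9.97

L/D = 9.97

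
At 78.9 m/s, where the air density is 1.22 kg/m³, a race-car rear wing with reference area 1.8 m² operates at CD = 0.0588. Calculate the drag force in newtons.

Dynamic pressure q = ½ρv² = ½ × 1.22 × 78.9² = 3797 Pa.
D = q·S·CD = 3797 × 1.8 × 0.0588 = 402 N

D = 402 N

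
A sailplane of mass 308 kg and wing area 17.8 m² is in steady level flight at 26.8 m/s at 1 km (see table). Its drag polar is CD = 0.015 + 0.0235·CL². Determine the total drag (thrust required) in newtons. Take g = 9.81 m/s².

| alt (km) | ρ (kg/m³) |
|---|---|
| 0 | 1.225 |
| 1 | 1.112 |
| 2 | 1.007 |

D = 137 N

At 1 km, from the table: ρ = 1.112 kg/m³.
Weight W = mg = 308 × 9.81 = 3021.5 N; in level flight L = W.
Dynamic pressure q = 0.5 × 1.112 × 26.8² = 399.3 Pa.
CL = 2W/(ρv²S) = 2×3021.5/(1.112×26.8²×17.8) = 0.4251.
CD = 0.015 + 0.0235 × 0.4251² = 0.01925.
D = q·S·CD = 399.3 × 17.8 × 0.01925 = 136.8 N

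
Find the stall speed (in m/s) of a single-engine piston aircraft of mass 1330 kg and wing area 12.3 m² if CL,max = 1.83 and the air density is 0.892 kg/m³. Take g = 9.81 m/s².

At stall, lift equals weight: L = W = m·g = 1330 × 9.81 = 13050 N.
From L = ½ρV²S·CL,max = W: V_stall = √(2W/(ρSCL,max)) = √(2·13050/(0.892·12.3·1.83))
V_stall = √1300 = 36.1 m/s

V_stall = 36.1 m/s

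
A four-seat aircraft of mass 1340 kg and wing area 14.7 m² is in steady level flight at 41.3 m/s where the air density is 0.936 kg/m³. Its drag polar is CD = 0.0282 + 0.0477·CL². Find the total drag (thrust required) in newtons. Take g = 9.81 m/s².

Weight W = mg = 1340 × 9.81 = 13145 N; in level flight L = W.
q = ½ρv² = ½ × 0.936 × 41.3² = 798.3 Pa.
CL = 2W/(ρv²S) = 2×13145/(0.936×41.3²×14.7) = 1.12.
CD = 0.0282 + 0.0477 × 1.12² = 0.08806.
D = q·S·CD = 798.3 × 14.7 × 0.08806 = 1033 N

D = 1030 N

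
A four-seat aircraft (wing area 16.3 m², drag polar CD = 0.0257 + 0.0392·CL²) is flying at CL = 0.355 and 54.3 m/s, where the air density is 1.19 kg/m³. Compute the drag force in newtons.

D = 876 N

CD = 0.0257 + 0.0392 × 0.355² = 0.03064
D = ½ρv²S·CD = ½ × 1.19 × 54.3² × 16.3 × 0.03064 = 876 N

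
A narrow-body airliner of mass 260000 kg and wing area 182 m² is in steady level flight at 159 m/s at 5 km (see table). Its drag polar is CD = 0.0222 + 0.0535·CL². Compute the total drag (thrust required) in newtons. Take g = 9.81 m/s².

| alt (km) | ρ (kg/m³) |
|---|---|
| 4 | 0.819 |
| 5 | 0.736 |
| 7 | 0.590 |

At 5 km, from the table: ρ = 0.736 kg/m³.
Weight W = mg = 260000 × 9.81 = 2.5506×10^6 N; in level flight L = W.
Dynamic pressure q = 0.5 × 0.736 × 159² = 9303 Pa.
CL = 2W/(ρv²S) = 2×2.5506×10^6/(0.736×159²×182) = 1.506.
CD = 0.0222 + 0.0535 × 1.506² = 0.1436.
D = q·S·CD = 9303 × 182 × 0.1436 = 2.431×10^5 N

D = 2.43×10^5 N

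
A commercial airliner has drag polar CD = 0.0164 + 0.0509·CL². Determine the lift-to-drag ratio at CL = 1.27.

CD = 0.0164 + 0.0509 × 1.27² = 0.0985
L/D = CL/CD = 1.27 / 0.0985 = 12.9

L/D = 12.9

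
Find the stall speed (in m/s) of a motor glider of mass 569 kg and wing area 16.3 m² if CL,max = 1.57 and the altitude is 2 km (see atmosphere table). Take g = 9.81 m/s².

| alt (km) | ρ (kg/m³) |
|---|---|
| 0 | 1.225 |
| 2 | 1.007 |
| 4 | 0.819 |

V_stall = 20.8 m/s

At 2 km, from the table: ρ = 1.007 kg/m³.
Stall occurs when L = W at CL,max. W = mg = 569 × 9.81 = 5582 N.
From L = ½ρV²S·CL,max = W: V_stall = √(2W/(ρSCL,max)) = √(2·5582/(1.007·16.3·1.57))
V_stall = √433.2 = 20.8 m/s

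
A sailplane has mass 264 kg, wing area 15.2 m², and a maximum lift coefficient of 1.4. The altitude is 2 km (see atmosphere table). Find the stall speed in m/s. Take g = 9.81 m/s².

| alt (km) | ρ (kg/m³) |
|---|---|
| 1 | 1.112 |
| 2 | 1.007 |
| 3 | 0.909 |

V_stall = 15.5 m/s

At 2 km, from the table: ρ = 1.007 kg/m³.
At stall, lift equals weight: L = W = m·g = 264 × 9.81 = 2590 N.
V_stall = √(2W/(ρ·S·CL,max)) = √(2 × 2590 / (1.007 × 15.2 × 1.4))
V_stall = √241.7 = 15.5 m/s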